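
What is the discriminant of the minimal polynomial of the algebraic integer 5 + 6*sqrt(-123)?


The element 5 + 6*sqrt(-123) has minimal polynomial:
x^2 - 10*x + 4453
Discriminant = (-10)^2 - 4*(4453)
= 100 - 17812
= -17712

-17712


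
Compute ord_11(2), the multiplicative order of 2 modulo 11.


We want ord_11(2), the smallest k >= 1 with 2^k = 1 mod 11.
n = 11 = 11, phi(11) = 10; the order divides phi(n).
Divisors of 10: 1, 2, 5, 10
Repeated squaring mod 11: 2^1 = 2, 2^2 = 4, 2^4 = 5, 2^8 = 3
Test divisors in increasing order:
  k=1: 2^1 = 2 mod 11
  k=2: 2^2 = 4 mod 11
  k=5: 2^5 = 5 * 2 = 10 mod 11
  k=10: 2^10 = 3 * 4 = 1 mod 11  <- first divisor giving 1
Order = 10

10


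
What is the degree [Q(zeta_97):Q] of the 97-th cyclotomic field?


The degree equals Euler's totient phi(97).
97 = 97
phi(97) = 96

96


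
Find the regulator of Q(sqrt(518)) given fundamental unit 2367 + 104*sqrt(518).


epsilon = 2367 + 104*sqrt(518)
= 4733.9998
R = ln(4733.9998)
= 8.4625

8.4625


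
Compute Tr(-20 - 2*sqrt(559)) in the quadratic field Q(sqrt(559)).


Tr(a + b*sqrt(d)) = (a + b*sqrt(d)) + (a - b*sqrt(d)) = 2a
= 2 * (-20)
= -40

-40


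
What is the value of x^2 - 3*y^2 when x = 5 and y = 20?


x^2 - d*y^2
= 5^2 - 3*20^2
= 25 - 1200
= -1175

-1175


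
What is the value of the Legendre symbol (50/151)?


p = 151 is prime, so compute (50/151) with the reciprocity algorithm (Jacobi-symbol steps: pull out 2s via (2/n), flip via reciprocity, reduce):
  pull out 2: (2/151) = +1  (since 151 mod 8 = 7)
  reciprocity: (25/151) -> +(151/25)
  reduce: (1/25)
  (1/25) = 1
Product of signs = 1
(50/151) = 1

1


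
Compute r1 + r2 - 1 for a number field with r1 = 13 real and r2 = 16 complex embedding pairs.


By Dirichlet's unit theorem:
rank = r1 + r2 - 1
= 13 + 16 - 1
= 28

28


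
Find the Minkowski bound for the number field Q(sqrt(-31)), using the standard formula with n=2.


d = -31, d mod 4 = 1, so disc(K) = d = -31; |disc(K)| = 31
Imaginary quadratic field, so n = 2, s = r2 = 1, r1 = 0
M = (n!/n^n) * (4/pi)^s * sqrt(|disc(K)|) = (2!/2^2) * (4/pi)^1 * sqrt(31)
= 0.5 * 1.273240 * 5.567764
= 3.5445

3.5445


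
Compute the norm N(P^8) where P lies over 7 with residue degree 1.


N(P^a) = p^(a*f)
= 7^(8*1)
= 7^8
= 5764801

5764801


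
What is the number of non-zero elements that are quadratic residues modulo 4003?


For prime p, the number of non-zero quadratic residues is (p-1)/2.
= (4003-1)/2
= 2001

2001


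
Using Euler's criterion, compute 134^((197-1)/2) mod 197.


p = 197 is prime and the exponent is (p-1)/2 = 98, so by Euler's criterion 134^98 = (134/197) = +1 or -1 mod 197.
Compute by square-and-multiply:
  98 = 64 + 32 + 2 (binary 1100010)
  Repeated squaring mod 197: 134^1 = 134, 134^2 = 29, 134^4 = 53, 134^8 = 51, 134^16 = 40, 134^32 = 24, 134^64 = 182
  134^98 = 134^64 * 134^32 * 134^2 = 182 * 24 * 29 mod 197
    182 * 24 = 4368 = 34 mod 197
    34 * 29 = 986 = 1 mod 197
  134^98 = 1 mod 197
Result 1: 134 is a quadratic residue mod 197.
134^98 mod 197 = 1

1


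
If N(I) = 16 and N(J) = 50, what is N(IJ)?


N(IJ) = N(I) * N(J)
= 16 * 50
= 800

800


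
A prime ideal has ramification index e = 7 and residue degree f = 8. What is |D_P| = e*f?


|D_P| = e * f
= 7 * 8
= 56

56


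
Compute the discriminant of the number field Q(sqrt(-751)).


For K = Q(sqrt(d)) with d squarefree: disc(K) = d if d = 1 mod 4, and disc(K) = 4d if d = 2 or 3 mod 4.
Here d = -751, and d mod 4 = 1.
d = 1 mod 4 (O_K = Z[(1+sqrt(d))/2]), so disc(K) = d = -751

-751


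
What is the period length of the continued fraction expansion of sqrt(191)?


Run the CF algorithm for sqrt(191).
a_0 = floor(sqrt(191)) = 13; set m_0=0, q_0=1.
Recurrence: m' = q*a - m,  q' = (d - m'^2)/q,  a' = floor((a_0 + m')/q').
  step 1: m=13, q=22, a=1
  step 2: m=9, q=5, a=4
  step 3: m=11, q=14, a=1
  step 4: m=3, q=13, a=1
  step 5: m=10, q=7, a=3
  step 6: m=11, q=10, a=2
  step 7: m=9, q=11, a=2
  step 8: m=13, q=2, a=13
  step 9: m=13, q=11, a=2
  step 10: m=9, q=10, a=2
  step 11: m=11, q=7, a=3
  step 12: m=10, q=13, a=1
  step 13: m=3, q=14, a=1
  step 14: m=11, q=5, a=4
  step 15: m=9, q=22, a=1
  step 16: m=13, q=1, a=26
a_16 = 2*a_0 = 26, so the period closes here.
sqrt(191) = [13; 1, 4, 1, 1, 3, 2, 2, 13, 2, 2, 3, 1, 1, 4, 1, 26]
Period length = 16

16


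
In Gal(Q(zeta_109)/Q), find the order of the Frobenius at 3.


The Frobenius at p in Gal(Q(zeta_n)/Q) = (Z/nZ)* is the class of p, so its order is ord_109(3), the smallest k >= 1 with 3^k = 1 mod 109.
n = 109 = 109, phi(109) = 108; the order divides phi(n).
Divisors of 108: 1, 2, 3, 4, 6, 9, 12, 18, 27, 36, 54, 108
Repeated squaring mod 109: 3^1 = 3, 3^2 = 9, 3^4 = 81, 3^8 = 21, 3^16 = 5, 3^32 = 25, 3^64 = 80
Test divisors in increasing order:
  k=1: 3^1 = 3 mod 109
  k=2: 3^2 = 9 mod 109
  k=3: 3^3 = 9 * 3 = 27 mod 109
  k=4: 3^4 = 81 mod 109
  k=6: 3^6 = 81 * 9 = 75 mod 109
  k=9: 3^9 = 21 * 3 = 63 mod 109
  k=12: 3^12 = 21 * 81 = 66 mod 109
  k=18: 3^18 = 5 * 9 = 45 mod 109
  k=27: 3^27 = 5 * 21 * 9 * 3 = 1 mod 109  <- first divisor giving 1
Order = 27

27


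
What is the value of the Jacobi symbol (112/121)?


Compute (112/121) via quadratic reciprocity:
  pull out 2: (2/121) = +1  (since 121 mod 8 = 1)
  pull out 2: (2/121) = +1  (since 121 mod 8 = 1)
  pull out 2: (2/121) = +1  (since 121 mod 8 = 1)
  pull out 2: (2/121) = +1  (since 121 mod 8 = 1)
  reciprocity: (7/121) -> +(121/7)
  reduce: (2/7)
  pull out 2: (2/7) = +1  (since 7 mod 8 = 7)
  (1/7) = 1
Product of signs = 1

1


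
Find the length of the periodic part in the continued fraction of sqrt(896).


Run the CF algorithm for sqrt(896).
a_0 = floor(sqrt(896)) = 29; set m_0=0, q_0=1.
Recurrence: m' = q*a - m,  q' = (d - m'^2)/q,  a' = floor((a_0 + m')/q').
  step 1: m=29, q=55, a=1
  step 2: m=26, q=4, a=13
  step 3: m=26, q=55, a=1
  step 4: m=29, q=1, a=58
a_4 = 2*a_0 = 58, so the period closes here.
sqrt(896) = [29; 1, 13, 1, 58]
Period length = 4

4


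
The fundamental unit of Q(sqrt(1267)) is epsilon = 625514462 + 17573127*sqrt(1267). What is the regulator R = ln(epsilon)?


epsilon = 625514462 + 17573127*sqrt(1267)
= 1.2510e+09
R = ln(1.2510e+09)
= 20.9472

20.9472


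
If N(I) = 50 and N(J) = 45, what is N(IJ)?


N(IJ) = N(I) * N(J)
= 50 * 45
= 2250

2250


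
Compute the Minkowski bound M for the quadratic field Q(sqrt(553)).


d = 553, d mod 4 = 1, so disc(K) = d = 553; |disc(K)| = 553
Real quadratic field, so n = 2, s = r2 = 0, r1 = 2
M = (n!/n^n) * (4/pi)^s * sqrt(|disc(K)|) = (2!/2^2) * (4/pi)^0 * sqrt(553)
= 0.5 * 1.000000 * 23.515952
= 11.7580

11.7580


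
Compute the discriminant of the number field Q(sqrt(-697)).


For K = Q(sqrt(d)) with d squarefree: disc(K) = d if d = 1 mod 4, and disc(K) = 4d if d = 2 or 3 mod 4.
Here d = -697, and d mod 4 = 3.
d = 3 mod 4, not 1 (O_K = Z[sqrt(d)]), so disc(K) = 4d = 4 * (-697) = -2788

-2788


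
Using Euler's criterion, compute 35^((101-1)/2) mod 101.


p = 101 is prime and the exponent is (p-1)/2 = 50, so by Euler's criterion 35^50 = (35/101) = +1 or -1 mod 101.
Compute by square-and-multiply:
  50 = 32 + 16 + 2 (binary 110010)
  Repeated squaring mod 101: 35^1 = 35, 35^2 = 13, 35^4 = 68, 35^8 = 79, 35^16 = 80, 35^32 = 37
  35^50 = 35^32 * 35^16 * 35^2 = 37 * 80 * 13 mod 101
    37 * 80 = 2960 = 31 mod 101
    31 * 13 = 403 = 100 mod 101
  35^50 = 100 mod 101
Result 100 = p - 1 = -1 mod 101: 35 is a quadratic non-residue mod 101. As a residue in [0, p-1] the value is 100.
35^50 mod 101 = 100

100


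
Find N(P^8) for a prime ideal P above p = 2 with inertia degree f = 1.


N(P^a) = p^(a*f)
= 2^(8*1)
= 2^8
= 256

256


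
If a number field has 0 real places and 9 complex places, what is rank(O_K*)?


By Dirichlet's unit theorem:
rank = r1 + r2 - 1
= 0 + 9 - 1
= 8

8


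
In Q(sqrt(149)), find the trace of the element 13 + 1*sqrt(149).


Tr(a + b*sqrt(d)) = (a + b*sqrt(d)) + (a - b*sqrt(d)) = 2a
= 2 * (13)
= 26

26


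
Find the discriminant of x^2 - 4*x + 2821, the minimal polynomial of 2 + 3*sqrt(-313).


The element 2 + 3*sqrt(-313) has minimal polynomial:
x^2 - 4*x + 2821
Discriminant = (-4)^2 - 4*(2821)
= 16 - 11284
= -11268

-11268


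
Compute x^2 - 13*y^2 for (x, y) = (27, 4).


x^2 - d*y^2
= 27^2 - 13*4^2
= 729 - 208
= 521

521


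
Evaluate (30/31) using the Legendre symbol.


p = 31 is prime, so compute (30/31) with the reciprocity algorithm (Jacobi-symbol steps: pull out 2s via (2/n), flip via reciprocity, reduce):
  pull out 2: (2/31) = +1  (since 31 mod 8 = 7)
  reciprocity: (15/31) -> -(31/15)
  reduce: (1/15)
  (1/15) = 1
Product of signs = -1
(30/31) = -1

-1


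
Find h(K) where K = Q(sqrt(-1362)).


K = Q(sqrt(-1362)). d mod 4 = 2, so D = disc(K) = 4d = -5448
h(K) equals the number of primitive reduced positive-definite forms (a, b, c) = a*x^2 + b*x*y + c*y^2 with b^2 - 4ac = D,
where reduced means |b| <= a <= c, with b >= 0 whenever |b| = a or a = c, and primitive means gcd(a, b, c) = 1.
Reduced forces 3a^2 <= |D| = 5448, so 1 <= a <= 42; b must have the parity of D, and c = (b^2 - D)/(4a) must be an integer >= a.
Enumerate a = 1..42, b in [-a, a]:
  a=1: (1, 0, 1362)  [1]
  a=2: (2, 0, 681)  [1]
  a=3: (3, 0, 454)  [1]
  a=4..5: none
  a=6: (6, 0, 227)  [1]
  a=7..12: none
  a=13: (13, -8, 106), (13, 8, 106)  [2]
  a=14..16: none
  a=17: (17, -14, 83), (17, 14, 83)  [2]
  a=18: none
  a=19: (19, -10, 73), (19, 10, 73)  [2]
  a=20..22: none
  a=23: (23, -16, 62), (23, 16, 62)  [2]
  a=24..25: none
  a=26: (26, -8, 53), (26, 8, 53)  [2]
  a=27..28: none
  a=29: (29, -2, 47), (29, 2, 47)  [2]
  a=30: none
  a=31: (31, -16, 46), (31, 16, 46)  [2]
  a=32..33: none
  a=34: (34, -20, 43), (34, 20, 43)  [2]
  a=35..36: none
  a=37: (37, -18, 39), (37, 18, 39)  [2]
  a=38: (38, -28, 41), (38, 28, 41)  [2]
  a=39..42: none
Total reduced forms: 1 + 1 + 1 + 1 + 2 + 2 + 2 + 2 + 2 + 2 + 2 + 2 + 2 + 2 = 24
h = 24

24


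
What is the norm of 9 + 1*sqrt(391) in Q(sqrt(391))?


N(a + b*sqrt(d)) = a^2 - d*b^2
= (9)^2 - (391)*(1)^2
= 81 - 391
= -310

-310


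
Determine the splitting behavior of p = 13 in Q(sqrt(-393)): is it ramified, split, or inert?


K = Q(sqrt(-393)). Since d mod 4 = 3, disc(K) = -1572.
Check p | disc: -1572 mod 13 = 1.
p does not divide disc. Compute Legendre symbol (d/p):
10^((13-1)/2) mod 13 = 1
(d/p) = 1, so p splits: (p) = P*P' with e=1, f=1, g=2.
Therefore p is split.

split


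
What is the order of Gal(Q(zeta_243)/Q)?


|Gal(Q(zeta_243)/Q)| = phi(243)
= 162

162


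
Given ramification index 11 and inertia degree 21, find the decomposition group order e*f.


|D_P| = e * f
= 11 * 21
= 231

231


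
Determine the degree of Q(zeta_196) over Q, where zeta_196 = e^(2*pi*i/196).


The degree equals Euler's totient phi(196).
196 = 2^2 * 7^2
phi(196) = 84

84


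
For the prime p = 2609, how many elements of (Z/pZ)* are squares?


For prime p, the number of non-zero quadratic residues is (p-1)/2.
= (2609-1)/2
= 1304

1304


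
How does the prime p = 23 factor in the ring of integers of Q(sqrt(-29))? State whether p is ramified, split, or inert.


K = Q(sqrt(-29)). Since d mod 4 = 3, disc(K) = -116.
Check p | disc: -116 mod 23 = 22.
p does not divide disc. Compute Legendre symbol (d/p):
17^((23-1)/2) mod 23 = -1
(d/p) = -1, so p is inert: (p) stays prime with e=1, f=2, g=1.
Therefore p is inert.

inert


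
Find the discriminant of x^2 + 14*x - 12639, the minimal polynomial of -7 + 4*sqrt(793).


The element -7 + 4*sqrt(793) has minimal polynomial:
x^2 + 14*x - 12639
Discriminant = (14)^2 - 4*(-12639)
= 196 + 50556
= 50752

50752


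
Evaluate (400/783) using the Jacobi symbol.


Compute (400/783) via quadratic reciprocity:
  pull out 2: (2/783) = +1  (since 783 mod 8 = 7)
  pull out 2: (2/783) = +1  (since 783 mod 8 = 7)
  pull out 2: (2/783) = +1  (since 783 mod 8 = 7)
  pull out 2: (2/783) = +1  (since 783 mod 8 = 7)
  reciprocity: (25/783) -> +(783/25)
  reduce: (8/25)
  pull out 2: (2/25) = +1  (since 25 mod 8 = 1)
  pull out 2: (2/25) = +1  (since 25 mod 8 = 1)
  pull out 2: (2/25) = +1  (since 25 mod 8 = 1)
  (1/25) = 1
Product of signs = 1

1


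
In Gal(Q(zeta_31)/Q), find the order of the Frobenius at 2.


The Frobenius at p in Gal(Q(zeta_n)/Q) = (Z/nZ)* is the class of p, so its order is ord_31(2), the smallest k >= 1 with 2^k = 1 mod 31.
n = 31 = 31, phi(31) = 30; the order divides phi(n).
Divisors of 30: 1, 2, 3, 5, 6, 10, 15, 30
Repeated squaring mod 31: 2^1 = 2, 2^2 = 4, 2^4 = 16, 2^8 = 8, 2^16 = 2
Test divisors in increasing order:
  k=1: 2^1 = 2 mod 31
  k=2: 2^2 = 4 mod 31
  k=3: 2^3 = 4 * 2 = 8 mod 31
  k=5: 2^5 = 16 * 2 = 1 mod 31  <- first divisor giving 1
Order = 5

5


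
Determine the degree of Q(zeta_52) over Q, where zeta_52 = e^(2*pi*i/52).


The degree equals Euler's totient phi(52).
52 = 2^2 * 13
phi(52) = 24

24


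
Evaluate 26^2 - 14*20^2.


x^2 - d*y^2
= 26^2 - 14*20^2
= 676 - 5600
= -4924

-4924


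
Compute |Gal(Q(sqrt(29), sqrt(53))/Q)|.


The 2 square roots of distinct primes are multiplicatively independent over Q,
so [K:Q] = 2^2 and Gal(K/Q) is isomorphic to (Z/2Z)^2.
|Gal| = 2^2 = 4

4


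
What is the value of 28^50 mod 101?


p = 101 is prime and the exponent is (p-1)/2 = 50, so by Euler's criterion 28^50 = (28/101) = +1 or -1 mod 101.
Compute by square-and-multiply:
  50 = 32 + 16 + 2 (binary 110010)
  Repeated squaring mod 101: 28^1 = 28, 28^2 = 77, 28^4 = 71, 28^8 = 92, 28^16 = 81, 28^32 = 97
  28^50 = 28^32 * 28^16 * 28^2 = 97 * 81 * 77 mod 101
    97 * 81 = 7857 = 80 mod 101
    80 * 77 = 6160 = 100 mod 101
  28^50 = 100 mod 101
Result 100 = p - 1 = -1 mod 101: 28 is a quadratic non-residue mod 101. As a residue in [0, p-1] the value is 100.
28^50 mod 101 = 100

100


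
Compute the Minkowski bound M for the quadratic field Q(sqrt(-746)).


d = -746, d mod 4 = 2, so disc(K) = 4d = -2984; |disc(K)| = 2984
Imaginary quadratic field, so n = 2, s = r2 = 1, r1 = 0
M = (n!/n^n) * (4/pi)^s * sqrt(|disc(K)|) = (2!/2^2) * (4/pi)^1 * sqrt(2984)
= 0.5 * 1.273240 * 54.626001
= 34.7760

34.7760


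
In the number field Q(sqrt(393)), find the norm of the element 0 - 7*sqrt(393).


N(a + b*sqrt(d)) = a^2 - d*b^2
= (0)^2 - (393)*(-7)^2
= 0 - 19257
= -19257

-19257


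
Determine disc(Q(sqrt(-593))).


For K = Q(sqrt(d)) with d squarefree: disc(K) = d if d = 1 mod 4, and disc(K) = 4d if d = 2 or 3 mod 4.
Here d = -593, and d mod 4 = 3.
d = 3 mod 4, not 1 (O_K = Z[sqrt(d)]), so disc(K) = 4d = 4 * (-593) = -2372

-2372


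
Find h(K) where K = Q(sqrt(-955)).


K = Q(sqrt(-955)). d mod 4 = 1, so D = disc(K) = d = -955
h(K) equals the number of primitive reduced positive-definite forms (a, b, c) = a*x^2 + b*x*y + c*y^2 with b^2 - 4ac = D,
where reduced means |b| <= a <= c, with b >= 0 whenever |b| = a or a = c, and primitive means gcd(a, b, c) = 1.
Reduced forces 3a^2 <= |D| = 955, so 1 <= a <= 17; b must have the parity of D, and c = (b^2 - D)/(4a) must be an integer >= a.
Enumerate a = 1..17, b in [-a, a]:
  a=1: (1, 1, 239)  [1]
  a=2..4: none
  a=5: (5, 5, 49)  [1]
  a=6: none
  a=7: (7, -5, 35), (7, 5, 35)  [2]
  a=8..17: none
Total reduced forms: 1 + 1 + 2 = 4
h = 4

4


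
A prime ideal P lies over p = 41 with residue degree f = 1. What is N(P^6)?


N(P^a) = p^(a*f)
= 41^(6*1)
= 41^6
= 4750104241

4750104241


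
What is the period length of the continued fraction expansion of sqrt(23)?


Run the CF algorithm for sqrt(23).
a_0 = floor(sqrt(23)) = 4; set m_0=0, q_0=1.
Recurrence: m' = q*a - m,  q' = (d - m'^2)/q,  a' = floor((a_0 + m')/q').
  step 1: m=4, q=7, a=1
  step 2: m=3, q=2, a=3
  step 3: m=3, q=7, a=1
  step 4: m=4, q=1, a=8
a_4 = 2*a_0 = 8, so the period closes here.
sqrt(23) = [4; 1, 3, 1, 8]
Period length = 4

4


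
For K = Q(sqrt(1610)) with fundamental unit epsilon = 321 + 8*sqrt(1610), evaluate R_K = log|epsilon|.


epsilon = 321 + 8*sqrt(1610)
= 641.9984
R = ln(641.9984)
= 6.4646

6.4646


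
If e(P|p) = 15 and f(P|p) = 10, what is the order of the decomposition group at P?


|D_P| = e * f
= 15 * 10
= 150

150


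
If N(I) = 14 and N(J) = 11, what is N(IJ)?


N(IJ) = N(I) * N(J)
= 14 * 11
= 154

154


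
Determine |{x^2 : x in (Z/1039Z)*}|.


For prime p, the number of non-zero quadratic residues is (p-1)/2.
= (1039-1)/2
= 519

519


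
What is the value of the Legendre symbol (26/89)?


p = 89 is prime, so compute (26/89) with the reciprocity algorithm (Jacobi-symbol steps: pull out 2s via (2/n), flip via reciprocity, reduce):
  pull out 2: (2/89) = +1  (since 89 mod 8 = 1)
  reciprocity: (13/89) -> +(89/13)
  reduce: (11/13)
  reciprocity: (11/13) -> +(13/11)
  reduce: (2/11)
  pull out 2: (2/11) = -1  (since 11 mod 8 = 3)
  (1/11) = 1
Product of signs = -1
(26/89) = -1

-1


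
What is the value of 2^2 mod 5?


p = 5 is prime and the exponent is (p-1)/2 = 2, so by Euler's criterion 2^2 = (2/5) = +1 or -1 mod 5.
Compute by square-and-multiply:
  2 = 2 (binary 10)
  Repeated squaring mod 5: 2^1 = 2, 2^2 = 4
  2^2 = 4 mod 5
Result 4 = p - 1 = -1 mod 5: 2 is a quadratic non-residue mod 5. As a residue in [0, p-1] the value is 4.
2^2 mod 5 = 4

4


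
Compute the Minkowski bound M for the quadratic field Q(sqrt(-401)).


d = -401, d mod 4 = 3, so disc(K) = 4d = -1604; |disc(K)| = 1604
Imaginary quadratic field, so n = 2, s = r2 = 1, r1 = 0
M = (n!/n^n) * (4/pi)^s * sqrt(|disc(K)|) = (2!/2^2) * (4/pi)^1 * sqrt(1604)
= 0.5 * 1.273240 * 40.049969
= 25.4966

25.4966


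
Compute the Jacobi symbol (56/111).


Compute (56/111) via quadratic reciprocity:
  pull out 2: (2/111) = +1  (since 111 mod 8 = 7)
  pull out 2: (2/111) = +1  (since 111 mod 8 = 7)
  pull out 2: (2/111) = +1  (since 111 mod 8 = 7)
  reciprocity: (7/111) -> -(111/7)
  reduce: (6/7)
  pull out 2: (2/7) = +1  (since 7 mod 8 = 7)
  reciprocity: (3/7) -> -(7/3)
  reduce: (1/3)
  (1/3) = 1
Product of signs = 1

1


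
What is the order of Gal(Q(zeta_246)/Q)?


|Gal(Q(zeta_246)/Q)| = phi(246)
= 80

80


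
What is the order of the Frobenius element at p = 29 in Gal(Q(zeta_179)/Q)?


The Frobenius at p in Gal(Q(zeta_n)/Q) = (Z/nZ)* is the class of p, so its order is ord_179(29), the smallest k >= 1 with 29^k = 1 mod 179.
n = 179 = 179, phi(179) = 178; the order divides phi(n).
Divisors of 178: 1, 2, 89, 178
Repeated squaring mod 179: 29^1 = 29, 29^2 = 125, 29^4 = 52, 29^8 = 19, 29^16 = 3, 29^32 = 9, 29^64 = 81, 29^128 = 117
Test divisors in increasing order:
  k=1: 29^1 = 29 mod 179
  k=2: 29^2 = 125 mod 179
  k=89: 29^89 = 81 * 3 * 19 * 29 = 1 mod 179  <- first divisor giving 1
Order = 89

89


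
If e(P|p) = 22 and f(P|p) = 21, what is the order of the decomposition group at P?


|D_P| = e * f
= 22 * 21
= 462

462


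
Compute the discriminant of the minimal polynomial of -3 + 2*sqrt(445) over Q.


The element -3 + 2*sqrt(445) has minimal polynomial:
x^2 + 6*x - 1771
Discriminant = (6)^2 - 4*(-1771)
= 36 + 7084
= 7120

7120


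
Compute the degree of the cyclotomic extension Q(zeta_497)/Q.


The degree equals Euler's totient phi(497).
497 = 7 * 71
phi(497) = 420

420


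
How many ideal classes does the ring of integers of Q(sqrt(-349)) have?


K = Q(sqrt(-349)). d mod 4 = 3, so D = disc(K) = 4d = -1396
h(K) equals the number of primitive reduced positive-definite forms (a, b, c) = a*x^2 + b*x*y + c*y^2 with b^2 - 4ac = D,
where reduced means |b| <= a <= c, with b >= 0 whenever |b| = a or a = c, and primitive means gcd(a, b, c) = 1.
Reduced forces 3a^2 <= |D| = 1396, so 1 <= a <= 21; b must have the parity of D, and c = (b^2 - D)/(4a) must be an integer >= a.
Enumerate a = 1..21, b in [-a, a]:
  a=1: (1, 0, 349)  [1]
  a=2: (2, 2, 175)  [1]
  a=3..4: none
  a=5: (5, -2, 70), (5, 2, 70)  [2]
  a=6: none
  a=7: (7, -2, 50), (7, 2, 50)  [2]
  a=8..9: none
  a=10: (10, -2, 35), (10, 2, 35)  [2]
  a=11: (11, -10, 34), (11, 10, 34)  [2]
  a=12..13: none
  a=14: (14, -2, 25), (14, 2, 25)  [2]
  a=15..16: none
  a=17: (17, -10, 22), (17, 10, 22)  [2]
  a=18..21: none
Total reduced forms: 1 + 1 + 2 + 2 + 2 + 2 + 2 + 2 = 14
h = 14

14


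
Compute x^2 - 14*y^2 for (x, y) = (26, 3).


x^2 - d*y^2
= 26^2 - 14*3^2
= 676 - 126
= 550

550


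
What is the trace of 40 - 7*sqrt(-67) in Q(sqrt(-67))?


Tr(a + b*sqrt(d)) = (a + b*sqrt(d)) + (a - b*sqrt(d)) = 2a
= 2 * (40)
= 80

80


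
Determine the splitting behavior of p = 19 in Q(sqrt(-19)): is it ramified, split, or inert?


K = Q(sqrt(-19)). Since d mod 4 = 1, disc(K) = -19.
Check p | disc: -19 mod 19 = 0.
p divides disc, so p ramifies: (p) = P^2 with e=2, f=1, g=1.
Therefore p is ramified.

ramified


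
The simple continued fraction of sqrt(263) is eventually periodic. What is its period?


Run the CF algorithm for sqrt(263).
a_0 = floor(sqrt(263)) = 16; set m_0=0, q_0=1.
Recurrence: m' = q*a - m,  q' = (d - m'^2)/q,  a' = floor((a_0 + m')/q').
  step 1: m=16, q=7, a=4
  step 2: m=12, q=17, a=1
  step 3: m=5, q=14, a=1
  step 4: m=9, q=13, a=1
  step 5: m=4, q=19, a=1
  step 6: m=15, q=2, a=15
  step 7: m=15, q=19, a=1
  step 8: m=4, q=13, a=1
  step 9: m=9, q=14, a=1
  step 10: m=5, q=17, a=1
  step 11: m=12, q=7, a=4
  step 12: m=16, q=1, a=32
a_12 = 2*a_0 = 32, so the period closes here.
sqrt(263) = [16; 4, 1, 1, 1, 1, 15, 1, 1, 1, 1, 4, 32]
Period length = 12

12


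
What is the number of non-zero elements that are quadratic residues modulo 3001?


For prime p, the number of non-zero quadratic residues is (p-1)/2.
= (3001-1)/2
= 1500

1500


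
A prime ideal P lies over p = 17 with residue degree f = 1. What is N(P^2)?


N(P^a) = p^(a*f)
= 17^(2*1)
= 17^2
= 289

289


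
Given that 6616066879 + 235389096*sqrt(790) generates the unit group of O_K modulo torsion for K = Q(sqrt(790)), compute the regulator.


epsilon = 6616066879 + 235389096*sqrt(790)
= 1.3232e+10
R = ln(1.3232e+10)
= 23.3059

23.3059


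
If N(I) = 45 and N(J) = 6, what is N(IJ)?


N(IJ) = N(I) * N(J)
= 45 * 6
= 270

270


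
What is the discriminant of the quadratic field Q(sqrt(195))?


For K = Q(sqrt(d)) with d squarefree: disc(K) = d if d = 1 mod 4, and disc(K) = 4d if d = 2 or 3 mod 4.
Here d = 195, and d mod 4 = 3.
d = 3 mod 4, not 1 (O_K = Z[sqrt(d)]), so disc(K) = 4d = 4 * (195) = 780

780


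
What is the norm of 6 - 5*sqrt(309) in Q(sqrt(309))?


N(a + b*sqrt(d)) = a^2 - d*b^2
= (6)^2 - (309)*(-5)^2
= 36 - 7725
= -7689

-7689


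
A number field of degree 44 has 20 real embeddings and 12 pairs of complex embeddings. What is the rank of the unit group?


By Dirichlet's unit theorem:
rank = r1 + r2 - 1
= 20 + 12 - 1
= 31

31


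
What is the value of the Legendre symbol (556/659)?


p = 659 is prime, so compute (556/659) with the reciprocity algorithm (Jacobi-symbol steps: pull out 2s via (2/n), flip via reciprocity, reduce):
  pull out 2: (2/659) = -1  (since 659 mod 8 = 3)
  pull out 2: (2/659) = -1  (since 659 mod 8 = 3)
  reciprocity: (139/659) -> -(659/139)
  reduce: (103/139)
  reciprocity: (103/139) -> -(139/103)
  reduce: (36/103)
  pull out 2: (2/103) = +1  (since 103 mod 8 = 7)
  pull out 2: (2/103) = +1  (since 103 mod 8 = 7)
  reciprocity: (9/103) -> +(103/9)
  reduce: (4/9)
  pull out 2: (2/9) = +1  (since 9 mod 8 = 1)
  pull out 2: (2/9) = +1  (since 9 mod 8 = 1)
  (1/9) = 1
Product of signs = 1
(556/659) = 1

1


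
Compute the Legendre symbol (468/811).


p = 811 is prime, so compute (468/811) with the reciprocity algorithm (Jacobi-symbol steps: pull out 2s via (2/n), flip via reciprocity, reduce):
  pull out 2: (2/811) = -1  (since 811 mod 8 = 3)
  pull out 2: (2/811) = -1  (since 811 mod 8 = 3)
  reciprocity: (117/811) -> +(811/117)
  reduce: (109/117)
  reciprocity: (109/117) -> +(117/109)
  reduce: (8/109)
  pull out 2: (2/109) = -1  (since 109 mod 8 = 5)
  pull out 2: (2/109) = -1  (since 109 mod 8 = 5)
  pull out 2: (2/109) = -1  (since 109 mod 8 = 5)
  (1/109) = 1
Product of signs = -1
(468/811) = -1

-1


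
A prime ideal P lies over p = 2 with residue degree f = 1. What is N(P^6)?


N(P^a) = p^(a*f)
= 2^(6*1)
= 2^6
= 64

64


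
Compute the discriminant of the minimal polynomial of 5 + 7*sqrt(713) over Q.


The element 5 + 7*sqrt(713) has minimal polynomial:
x^2 - 10*x - 34912
Discriminant = (-10)^2 - 4*(-34912)
= 100 + 139648
= 139748

139748


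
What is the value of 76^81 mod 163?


p = 163 is prime and the exponent is (p-1)/2 = 81, so by Euler's criterion 76^81 = (76/163) = +1 or -1 mod 163.
Compute by square-and-multiply:
  81 = 64 + 16 + 1 (binary 1010001)
  Repeated squaring mod 163: 76^1 = 76, 76^2 = 71, 76^4 = 151, 76^8 = 144, 76^16 = 35, 76^32 = 84, 76^64 = 47
  76^81 = 76^64 * 76^16 * 76^1 = 47 * 35 * 76 mod 163
    47 * 35 = 1645 = 15 mod 163
    15 * 76 = 1140 = 162 mod 163
  76^81 = 162 mod 163
Result 162 = p - 1 = -1 mod 163: 76 is a quadratic non-residue mod 163. As a residue in [0, p-1] the value is 162.
76^81 mod 163 = 162

162


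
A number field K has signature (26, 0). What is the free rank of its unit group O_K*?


By Dirichlet's unit theorem:
rank = r1 + r2 - 1
= 26 + 0 - 1
= 25

25


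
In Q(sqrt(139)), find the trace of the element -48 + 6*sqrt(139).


Tr(a + b*sqrt(d)) = (a + b*sqrt(d)) + (a - b*sqrt(d)) = 2a
= 2 * (-48)
= -96

-96


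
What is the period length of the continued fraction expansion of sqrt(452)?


Run the CF algorithm for sqrt(452).
a_0 = floor(sqrt(452)) = 21; set m_0=0, q_0=1.
Recurrence: m' = q*a - m,  q' = (d - m'^2)/q,  a' = floor((a_0 + m')/q').
  step 1: m=21, q=11, a=3
  step 2: m=12, q=28, a=1
  step 3: m=16, q=7, a=5
  step 4: m=19, q=13, a=3
  step 5: m=20, q=4, a=10
  step 6: m=20, q=13, a=3
  step 7: m=19, q=7, a=5
  step 8: m=16, q=28, a=1
  step 9: m=12, q=11, a=3
  step 10: m=21, q=1, a=42
a_10 = 2*a_0 = 42, so the period closes here.
sqrt(452) = [21; 3, 1, 5, 3, 10, 3, 5, 1, 3, 42]
Period length = 10

10


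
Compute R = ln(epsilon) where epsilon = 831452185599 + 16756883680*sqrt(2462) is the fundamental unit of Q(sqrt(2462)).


epsilon = 831452185599 + 16756883680*sqrt(2462)
= 1.6629e+12
R = ln(1.6629e+12)
= 28.1396

28.1396


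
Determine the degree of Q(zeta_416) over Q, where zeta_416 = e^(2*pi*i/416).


The degree equals Euler's totient phi(416).
416 = 2^5 * 13
phi(416) = 192

192


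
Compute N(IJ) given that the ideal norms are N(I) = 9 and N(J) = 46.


N(IJ) = N(I) * N(J)
= 9 * 46
= 414

414


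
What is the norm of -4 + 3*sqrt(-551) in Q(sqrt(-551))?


N(a + b*sqrt(d)) = a^2 - d*b^2
= (-4)^2 - (-551)*(3)^2
= 16 + 4959
= 4975

4975


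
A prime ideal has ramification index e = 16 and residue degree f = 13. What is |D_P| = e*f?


|D_P| = e * f
= 16 * 13
= 208

208


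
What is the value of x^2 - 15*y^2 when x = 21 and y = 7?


x^2 - d*y^2
= 21^2 - 15*7^2
= 441 - 735
= -294

-294


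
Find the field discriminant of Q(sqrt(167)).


For K = Q(sqrt(d)) with d squarefree: disc(K) = d if d = 1 mod 4, and disc(K) = 4d if d = 2 or 3 mod 4.
Here d = 167, and d mod 4 = 3.
d = 3 mod 4, not 1 (O_K = Z[sqrt(d)]), so disc(K) = 4d = 4 * (167) = 668

668


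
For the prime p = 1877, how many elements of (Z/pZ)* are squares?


For prime p, the number of non-zero quadratic residues is (p-1)/2.
= (1877-1)/2
= 938

938


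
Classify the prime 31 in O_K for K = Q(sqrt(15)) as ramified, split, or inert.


K = Q(sqrt(15)). Since d mod 4 = 3, disc(K) = 60.
Check p | disc: 60 mod 31 = 29.
p does not divide disc. Compute Legendre symbol (d/p):
15^((31-1)/2) mod 31 = -1
(d/p) = -1, so p is inert: (p) stays prime with e=1, f=2, g=1.
Therefore p is inert.

inert


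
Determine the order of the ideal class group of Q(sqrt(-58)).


K = Q(sqrt(-58)). d mod 4 = 2, so D = disc(K) = 4d = -232
h(K) equals the number of primitive reduced positive-definite forms (a, b, c) = a*x^2 + b*x*y + c*y^2 with b^2 - 4ac = D,
where reduced means |b| <= a <= c, with b >= 0 whenever |b| = a or a = c, and primitive means gcd(a, b, c) = 1.
Reduced forces 3a^2 <= |D| = 232, so 1 <= a <= 8; b must have the parity of D, and c = (b^2 - D)/(4a) must be an integer >= a.
Enumerate a = 1..8, b in [-a, a]:
  a=1: (1, 0, 58)  [1]
  a=2: (2, 0, 29)  [1]
  a=3..8: none
Total reduced forms: 1 + 1 = 2
h = 2

2


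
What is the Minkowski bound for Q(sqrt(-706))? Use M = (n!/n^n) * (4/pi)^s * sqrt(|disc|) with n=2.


d = -706, d mod 4 = 2, so disc(K) = 4d = -2824; |disc(K)| = 2824
Imaginary quadratic field, so n = 2, s = r2 = 1, r1 = 0
M = (n!/n^n) * (4/pi)^s * sqrt(|disc(K)|) = (2!/2^2) * (4/pi)^1 * sqrt(2824)
= 0.5 * 1.273240 * 53.141321
= 33.8308

33.8308


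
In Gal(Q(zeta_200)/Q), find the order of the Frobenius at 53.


The Frobenius at p in Gal(Q(zeta_n)/Q) = (Z/nZ)* is the class of p, so its order is ord_200(53), the smallest k >= 1 with 53^k = 1 mod 200.
n = 200 = 2^3 * 5^2, phi(200) = 80; the order divides phi(n).
Divisors of 80: 1, 2, 4, 5, 8, 10, 16, 20, 40, 80
Repeated squaring mod 200: 53^1 = 53, 53^2 = 9, 53^4 = 81, 53^8 = 161, 53^16 = 121, 53^32 = 41, 53^64 = 81
Test divisors in increasing order:
  k=1: 53^1 = 53 mod 200
  k=2: 53^2 = 9 mod 200
  k=4: 53^4 = 81 mod 200
  k=5: 53^5 = 81 * 53 = 93 mod 200
  k=8: 53^8 = 161 mod 200
  k=10: 53^10 = 161 * 9 = 49 mod 200
  k=16: 53^16 = 121 mod 200
  k=20: 53^20 = 121 * 81 = 1 mod 200  <- first divisor giving 1
Order = 20

20


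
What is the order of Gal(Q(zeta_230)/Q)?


|Gal(Q(zeta_230)/Q)| = phi(230)
= 88

88


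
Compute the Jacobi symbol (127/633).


Compute (127/633) via quadratic reciprocity:
  reciprocity: (127/633) -> +(633/127)
  reduce: (125/127)
  reciprocity: (125/127) -> +(127/125)
  reduce: (2/125)
  pull out 2: (2/125) = -1  (since 125 mod 8 = 5)
  (1/125) = 1
Product of signs = -1

-1


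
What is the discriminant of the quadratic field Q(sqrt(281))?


For K = Q(sqrt(d)) with d squarefree: disc(K) = d if d = 1 mod 4, and disc(K) = 4d if d = 2 or 3 mod 4.
Here d = 281, and d mod 4 = 1.
d = 1 mod 4 (O_K = Z[(1+sqrt(d))/2]), so disc(K) = d = 281

281


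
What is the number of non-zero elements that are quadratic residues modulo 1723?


For prime p, the number of non-zero quadratic residues is (p-1)/2.
= (1723-1)/2
= 861

861


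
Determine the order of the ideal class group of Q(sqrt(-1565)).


K = Q(sqrt(-1565)). d mod 4 = 3, so D = disc(K) = 4d = -6260
h(K) equals the number of primitive reduced positive-definite forms (a, b, c) = a*x^2 + b*x*y + c*y^2 with b^2 - 4ac = D,
where reduced means |b| <= a <= c, with b >= 0 whenever |b| = a or a = c, and primitive means gcd(a, b, c) = 1.
Reduced forces 3a^2 <= |D| = 6260, so 1 <= a <= 45; b must have the parity of D, and c = (b^2 - D)/(4a) must be an integer >= a.
Enumerate a = 1..45, b in [-a, a]:
  a=1: (1, 0, 1565)  [1]
  a=2: (2, 2, 783)  [1]
  a=3: (3, -2, 522), (3, 2, 522)  [2]
  a=4: none
  a=5: (5, 0, 313)  [1]
  a=6: (6, -2, 261), (6, 2, 261)  [2]
  a=7..8: none
  a=9: (9, -2, 174), (9, 2, 174)  [2]
  a=10: (10, 10, 159)  [1]
  a=11..14: none
  a=15: (15, -10, 106), (15, 10, 106)  [2]
  a=16: none
  a=17: (17, -8, 93), (17, 8, 93)  [2]
  a=18: (18, -2, 87), (18, 2, 87)  [2]
  a=19..26: none
  a=27: (27, -2, 58), (27, 2, 58)  [2]
  a=28: none
  a=29: (29, -2, 54), (29, 2, 54)  [2]
  a=30: (30, -10, 53), (30, 10, 53)  [2]
  a=31: (31, -8, 51), (31, 8, 51)  [2]
  a=32..33: none
  a=34: (34, -26, 51), (34, 26, 51)  [2]
  a=35..36: none
  a=37: (37, -20, 45), (37, 20, 45)  [2]
  a=38..45: none
Total reduced forms: 1 + 1 + 2 + 1 + 2 + 2 + 1 + 2 + 2 + 2 + 2 + 2 + 2 + 2 + 2 + 2 = 28
h = 28

28


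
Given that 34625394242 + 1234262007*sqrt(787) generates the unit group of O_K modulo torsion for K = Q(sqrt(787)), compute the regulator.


epsilon = 34625394242 + 1234262007*sqrt(787)
= 6.9251e+10
R = ln(6.9251e+10)
= 24.9610

24.9610


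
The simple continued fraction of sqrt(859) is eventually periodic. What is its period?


Run the CF algorithm for sqrt(859).
a_0 = floor(sqrt(859)) = 29; set m_0=0, q_0=1.
Recurrence: m' = q*a - m,  q' = (d - m'^2)/q,  a' = floor((a_0 + m')/q').
  step 1: m=29, q=18, a=3
  step 2: m=25, q=13, a=4
  step 3: m=27, q=10, a=5
  step 4: m=23, q=33, a=1
  step 5: m=10, q=23, a=1
  step 6: m=13, q=30, a=1
  step 7: m=17, q=19, a=2
  step 8: m=21, q=22, a=2
  step 9: m=23, q=15, a=3
  step 10: m=22, q=25, a=2
  step 11: m=28, q=3, a=19
  step 12: m=29, q=6, a=9
  step 13: m=25, q=39, a=1
  step 14: m=14, q=17, a=2
  step 15: m=20, q=27, a=1
  step 16: m=7, q=30, a=1
  step 17: m=23, q=11, a=4
  step 18: m=21, q=38, a=1
  step 19: m=17, q=15, a=3
  step 20: m=28, q=5, a=11
  step 21: m=27, q=26, a=2
  step 22: m=25, q=9, a=6
  step 23: m=29, q=2, a=29
  step 24: m=29, q=9, a=6
  step 25: m=25, q=26, a=2
  step 26: m=27, q=5, a=11
  step 27: m=28, q=15, a=3
  step 28: m=17, q=38, a=1
  step 29: m=21, q=11, a=4
  step 30: m=23, q=30, a=1
  step 31: m=7, q=27, a=1
  step 32: m=20, q=17, a=2
  step 33: m=14, q=39, a=1
  step 34: m=25, q=6, a=9
  step 35: m=29, q=3, a=19
  step 36: m=28, q=25, a=2
  step 37: m=22, q=15, a=3
  step 38: m=23, q=22, a=2
  step 39: m=21, q=19, a=2
  step 40: m=17, q=30, a=1
  step 41: m=13, q=23, a=1
  step 42: m=10, q=33, a=1
  step 43: m=23, q=10, a=5
  step 44: m=27, q=13, a=4
  step 45: m=25, q=18, a=3
  step 46: m=29, q=1, a=58
a_46 = 2*a_0 = 58, so the period closes here.
sqrt(859) = [29; 3, 4, 5, 1, 1, 1, 2, 2, 3, 2, 19, 9, 1, 2, 1, 1, 4, 1, 3, 11, 2, 6, 29, 6, 2, 11, 3, 1, 4, 1, 1, 2, 1, 9, 19, 2, 3, 2, 2, 1, 1, 1, 5, 4, 3, 58]
Period length = 46

46


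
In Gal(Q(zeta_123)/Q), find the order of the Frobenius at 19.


The Frobenius at p in Gal(Q(zeta_n)/Q) = (Z/nZ)* is the class of p, so its order is ord_123(19), the smallest k >= 1 with 19^k = 1 mod 123.
n = 123 = 3 * 41, phi(123) = 80; the order divides phi(n).
Divisors of 80: 1, 2, 4, 5, 8, 10, 16, 20, 40, 80
Repeated squaring mod 123: 19^1 = 19, 19^2 = 115, 19^4 = 64, 19^8 = 37, 19^16 = 16, 19^32 = 10, 19^64 = 100
Test divisors in increasing order:
  k=1: 19^1 = 19 mod 123
  k=2: 19^2 = 115 mod 123
  k=4: 19^4 = 64 mod 123
  k=5: 19^5 = 64 * 19 = 109 mod 123
  k=8: 19^8 = 37 mod 123
  k=10: 19^10 = 37 * 115 = 73 mod 123
  k=16: 19^16 = 16 mod 123
  k=20: 19^20 = 16 * 64 = 40 mod 123
  k=40: 19^40 = 10 * 37 = 1 mod 123  <- first divisor giving 1
Order = 40

40


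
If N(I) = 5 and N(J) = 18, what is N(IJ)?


N(IJ) = N(I) * N(J)
= 5 * 18
= 90

90


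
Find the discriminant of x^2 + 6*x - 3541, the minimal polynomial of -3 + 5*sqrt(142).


The element -3 + 5*sqrt(142) has minimal polynomial:
x^2 + 6*x - 3541
Discriminant = (6)^2 - 4*(-3541)
= 36 + 14164
= 14200

14200


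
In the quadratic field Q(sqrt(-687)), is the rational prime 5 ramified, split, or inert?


K = Q(sqrt(-687)). Since d mod 4 = 1, disc(K) = -687.
Check p | disc: -687 mod 5 = 3.
p does not divide disc. Compute Legendre symbol (d/p):
3^((5-1)/2) mod 5 = -1
(d/p) = -1, so p is inert: (p) stays prime with e=1, f=2, g=1.
Therefore p is inert.

inert


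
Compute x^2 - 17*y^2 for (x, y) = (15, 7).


x^2 - d*y^2
= 15^2 - 17*7^2
= 225 - 833
= -608

-608


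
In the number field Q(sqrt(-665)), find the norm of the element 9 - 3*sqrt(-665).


N(a + b*sqrt(d)) = a^2 - d*b^2
= (9)^2 - (-665)*(-3)^2
= 81 + 5985
= 6066

6066


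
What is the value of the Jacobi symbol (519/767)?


Compute (519/767) via quadratic reciprocity:
  reciprocity: (519/767) -> -(767/519)
  reduce: (248/519)
  pull out 2: (2/519) = +1  (since 519 mod 8 = 7)
  pull out 2: (2/519) = +1  (since 519 mod 8 = 7)
  pull out 2: (2/519) = +1  (since 519 mod 8 = 7)
  reciprocity: (31/519) -> -(519/31)
  reduce: (23/31)
  reciprocity: (23/31) -> -(31/23)
  reduce: (8/23)
  pull out 2: (2/23) = +1  (since 23 mod 8 = 7)
  pull out 2: (2/23) = +1  (since 23 mod 8 = 7)
  pull out 2: (2/23) = +1  (since 23 mod 8 = 7)
  (1/23) = 1
Product of signs = -1

-1


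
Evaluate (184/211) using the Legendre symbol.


p = 211 is prime, so compute (184/211) with the reciprocity algorithm (Jacobi-symbol steps: pull out 2s via (2/n), flip via reciprocity, reduce):
  pull out 2: (2/211) = -1  (since 211 mod 8 = 3)
  pull out 2: (2/211) = -1  (since 211 mod 8 = 3)
  pull out 2: (2/211) = -1  (since 211 mod 8 = 3)
  reciprocity: (23/211) -> -(211/23)
  reduce: (4/23)
  pull out 2: (2/23) = +1  (since 23 mod 8 = 7)
  pull out 2: (2/23) = +1  (since 23 mod 8 = 7)
  (1/23) = 1
Product of signs = 1
(184/211) = 1

1


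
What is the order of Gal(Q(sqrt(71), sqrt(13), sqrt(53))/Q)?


The 3 square roots of distinct primes are multiplicatively independent over Q,
so [K:Q] = 2^3 and Gal(K/Q) is isomorphic to (Z/2Z)^3.
|Gal| = 2^3 = 8

8


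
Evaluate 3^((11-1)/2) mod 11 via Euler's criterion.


p = 11 is prime and the exponent is (p-1)/2 = 5, so by Euler's criterion 3^5 = (3/11) = +1 or -1 mod 11.
Compute by square-and-multiply:
  5 = 4 + 1 (binary 101)
  Repeated squaring mod 11: 3^1 = 3, 3^2 = 9, 3^4 = 4
  3^5 = 3^4 * 3^1 = 4 * 3 mod 11
    4 * 3 = 12 = 1 mod 11
  3^5 = 1 mod 11
Result 1: 3 is a quadratic residue mod 11.
3^5 mod 11 = 1

1


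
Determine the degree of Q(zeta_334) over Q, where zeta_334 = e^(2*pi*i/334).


The degree equals Euler's totient phi(334).
334 = 2 * 167
phi(334) = 166

166


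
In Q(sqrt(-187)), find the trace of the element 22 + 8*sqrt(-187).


Tr(a + b*sqrt(d)) = (a + b*sqrt(d)) + (a - b*sqrt(d)) = 2a
= 2 * (22)
= 44

44


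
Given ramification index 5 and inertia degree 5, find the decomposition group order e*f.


|D_P| = e * f
= 5 * 5
= 25

25


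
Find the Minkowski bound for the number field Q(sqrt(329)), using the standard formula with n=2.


d = 329, d mod 4 = 1, so disc(K) = d = 329; |disc(K)| = 329
Real quadratic field, so n = 2, s = r2 = 0, r1 = 2
M = (n!/n^n) * (4/pi)^s * sqrt(|disc(K)|) = (2!/2^2) * (4/pi)^0 * sqrt(329)
= 0.5 * 1.000000 * 18.138357
= 9.0692

9.0692


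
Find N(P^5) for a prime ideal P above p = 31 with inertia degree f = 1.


N(P^a) = p^(a*f)
= 31^(5*1)
= 31^5
= 28629151

28629151


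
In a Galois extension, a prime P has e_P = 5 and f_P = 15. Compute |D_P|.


|D_P| = e * f
= 5 * 15
= 75

75


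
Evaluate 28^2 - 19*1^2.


x^2 - d*y^2
= 28^2 - 19*1^2
= 784 - 19
= 765

765


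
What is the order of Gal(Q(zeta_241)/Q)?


|Gal(Q(zeta_241)/Q)| = phi(241)
= 240

240


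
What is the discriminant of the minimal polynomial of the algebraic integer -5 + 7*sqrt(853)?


The element -5 + 7*sqrt(853) has minimal polynomial:
x^2 + 10*x - 41772
Discriminant = (10)^2 - 4*(-41772)
= 100 + 167088
= 167188

167188


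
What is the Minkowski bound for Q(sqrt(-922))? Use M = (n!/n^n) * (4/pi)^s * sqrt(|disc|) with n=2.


d = -922, d mod 4 = 2, so disc(K) = 4d = -3688; |disc(K)| = 3688
Imaginary quadratic field, so n = 2, s = r2 = 1, r1 = 0
M = (n!/n^n) * (4/pi)^s * sqrt(|disc(K)|) = (2!/2^2) * (4/pi)^1 * sqrt(3688)
= 0.5 * 1.273240 * 60.728906
= 38.6612

38.6612


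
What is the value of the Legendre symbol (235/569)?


p = 569 is prime, so compute (235/569) with the reciprocity algorithm (Jacobi-symbol steps: pull out 2s via (2/n), flip via reciprocity, reduce):
  reciprocity: (235/569) -> +(569/235)
  reduce: (99/235)
  reciprocity: (99/235) -> -(235/99)
  reduce: (37/99)
  reciprocity: (37/99) -> +(99/37)
  reduce: (25/37)
  reciprocity: (25/37) -> +(37/25)
  reduce: (12/25)
  pull out 2: (2/25) = +1  (since 25 mod 8 = 1)
  pull out 2: (2/25) = +1  (since 25 mod 8 = 1)
  reciprocity: (3/25) -> +(25/3)
  reduce: (1/3)
  (1/3) = 1
Product of signs = -1
(235/569) = -1

-1


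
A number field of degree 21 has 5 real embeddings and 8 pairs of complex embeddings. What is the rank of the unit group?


By Dirichlet's unit theorem:
rank = r1 + r2 - 1
= 5 + 8 - 1
= 12

12


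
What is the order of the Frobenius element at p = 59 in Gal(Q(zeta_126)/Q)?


The Frobenius at p in Gal(Q(zeta_n)/Q) = (Z/nZ)* is the class of p, so its order is ord_126(59), the smallest k >= 1 with 59^k = 1 mod 126.
n = 126 = 2 * 3^2 * 7, phi(126) = 36; the order divides phi(n).
Divisors of 36: 1, 2, 3, 4, 6, 9, 12, 18, 36
Repeated squaring mod 126: 59^1 = 59, 59^2 = 79, 59^4 = 67, 59^8 = 79, 59^16 = 67, 59^32 = 79
Test divisors in increasing order:
  k=1: 59^1 = 59 mod 126
  k=2: 59^2 = 79 mod 126
  k=3: 59^3 = 79 * 59 = 125 mod 126
  k=4: 59^4 = 67 mod 126
  k=6: 59^6 = 67 * 79 = 1 mod 126  <- first divisor giving 1
Order = 6

6
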